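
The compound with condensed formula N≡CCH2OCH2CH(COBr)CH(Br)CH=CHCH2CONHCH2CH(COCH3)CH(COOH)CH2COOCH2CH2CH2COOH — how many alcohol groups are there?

Taking each segment in turn:
  N≡C: N≡C–: carbon triple-bonded to nitrogen → nitrile.
  CH2OCH2: C–O–C with sp³ carbons on both sides and no adjacent C=O → ether.
  CH(COBr): pendant –C(=O)X: carbonyl C bonded to C and halogen → acyl halide.
  CH(Br): halogen on an sp³ carbon → alkyl halide.
  CH=CH: C=C double bond → alkene.
  CH2CONHCH2: –C(=O)–N– linkage → amide (the N is not an amine).
  CH(COCH3): pendant –COCH3: carbonyl C bonded to two carbons → ketone.
  CH(COOH): pendant –COOH: carbonyl C bonded to C and –OH → carboxylic acid.
  CH2COOCH2: –C(=O)–O–C with C on the carbonyl side → ester.
  COOH: –COOH: carbonyl C bonded to –OH and C → carboxylic acid (the –OH is not a separate alcohol).
No segment is a alcohol: CH2OCH2 is ether, not alcohol; CH(COCH3) is ketone, not alcohol; CH(COOH) is carboxylic acid, not alcohol. → 0.

0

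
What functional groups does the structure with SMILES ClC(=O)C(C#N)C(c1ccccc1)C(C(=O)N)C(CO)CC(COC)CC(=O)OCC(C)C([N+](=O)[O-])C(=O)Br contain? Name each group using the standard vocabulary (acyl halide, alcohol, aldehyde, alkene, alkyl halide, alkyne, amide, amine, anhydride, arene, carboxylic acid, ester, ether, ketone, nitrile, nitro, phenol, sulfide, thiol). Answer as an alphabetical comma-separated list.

acyl halide, alcohol, amide, arene, ester, ether, nitrile, nitro

Reading the structure from left to right:
  ClCO: –C(=O)Cl: carbonyl C bonded to C and to a halogen → acyl halide (not alkyl halide).
  CH(CN): pendant –C≡N: nitrile.
  CH(C6H5): pendant –C6H5: benzene ring → arene.
  CH(CONH2): pendant –CONH2: carbonyl C bonded to C and N → amide.
  CH(CH2OH): pendant –CH2OH on an sp³ backbone C → alcohol.
  CH(CH2OCH3): pendant –CH2OCH3: C–O–C linkage → ether.
  CH2COOCH2: –C(=O)–O–C with C on the carbonyl side → ester.
  CH(NO2): –NO2 on an sp³ carbon → nitro (the N=O is not a carbonyl).
  COBr: –C(=O)Br: carbonyl C bonded to C and to a halogen → acyl halide (not alkyl halide).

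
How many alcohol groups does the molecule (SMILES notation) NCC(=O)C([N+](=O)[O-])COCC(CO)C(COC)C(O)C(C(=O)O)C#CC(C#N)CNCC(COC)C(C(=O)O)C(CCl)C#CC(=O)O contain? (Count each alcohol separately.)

2

Taking each segment in turn:
  H2NCH2: –NH2 on an sp³ carbon with no adjacent C=O → amine.
  CO: –C(=O)– with carbon on both sides → ketone.
  CH(NO2): –NO2 on an sp³ carbon → nitro (the N=O is not a carbonyl).
  CH2OCH2: C–O–C with sp³ carbons on both sides and no adjacent C=O → ether.
  CH(CH2OH): pendant –CH2OH on an sp³ backbone C → alcohol.
  CH(CH2OCH3): pendant –CH2OCH3: C–O–C linkage → ether.
  CH(OH): –OH on an sp³ carbon → alcohol (secondary).
  CH(COOH): pendant –COOH: carbonyl C bonded to C and –OH → carboxylic acid.
  C≡C: C≡C triple bond → alkyne.
  CH(CN): pendant –C≡N: nitrile.
  CH2NHCH2: C–N–C with sp³ carbons and no adjacent C=O → amine (secondary).
  CH(CH2OCH3): pendant –CH2OCH3: C–O–C linkage → ether.
  CH(COOH): pendant –COOH: carbonyl C bonded to C and –OH → carboxylic acid.
  CH(CH2Cl): pendant –CH2X: halogen on sp³ carbon → alkyl halide.
  C≡C: C≡C triple bond → alkyne.
  COOH: –COOH: carbonyl C bonded to –OH and C → carboxylic acid (the –OH is not a separate alcohol).
Alcohol appears at: CH(CH2OH), CH(OH) → 2.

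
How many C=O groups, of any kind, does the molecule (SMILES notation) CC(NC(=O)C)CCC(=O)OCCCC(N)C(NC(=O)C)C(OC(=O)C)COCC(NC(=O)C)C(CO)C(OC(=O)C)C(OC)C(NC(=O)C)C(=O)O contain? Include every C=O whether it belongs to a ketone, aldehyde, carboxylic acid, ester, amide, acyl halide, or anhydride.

CH(NHCOCH3): amide, 1 C=O (running total 1).
CH2COOCH2: ester, 1 C=O (running total 2).
CH(NHCOCH3): amide, 1 C=O (running total 3).
CH(OCOCH3): ester, 1 C=O (running total 4).
CH(NHCOCH3): amide, 1 C=O (running total 5).
CH(OCOCH3): ester, 1 C=O (running total 6).
CH(NHCOCH3): amide, 1 C=O (running total 7).
COOH: carboxylic acid, 1 C=O (running total 8).

8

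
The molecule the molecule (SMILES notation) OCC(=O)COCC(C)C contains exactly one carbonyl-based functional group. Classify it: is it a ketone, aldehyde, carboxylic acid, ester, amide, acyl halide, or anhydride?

The carbonyl is in the CO segment: –C(=O)– with carbon on both sides → ketone.

ketone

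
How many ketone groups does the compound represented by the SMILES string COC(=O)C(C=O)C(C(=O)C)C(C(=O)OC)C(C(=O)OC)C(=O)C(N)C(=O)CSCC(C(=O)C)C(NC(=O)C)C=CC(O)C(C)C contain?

4

Reading the structure from left to right:
  CH3OOC: CH3O–C(=O)–: carbonyl C bonded to C and to –OCH3 → ester (not ketone + ether).
  CH(CHO): pendant –CHO: carbonyl C bonded to C and H → aldehyde.
  CH(COCH3): pendant –COCH3: carbonyl C bonded to two carbons → ketone.
  CH(COOCH3): pendant –COOCH3: carbonyl C bonded to C and –OCH3 → ester.
  CH(COOCH3): pendant –COOCH3: carbonyl C bonded to C and –OCH3 → ester.
  CO: –C(=O)– with carbon on both sides → ketone.
  CH(NH2): –NH2 on an sp³ carbon with no adjacent C=O → amine.
  CO: –C(=O)– with carbon on both sides → ketone.
  CH2SCH2: C–S–C linkage → sulfide (thioether).
  CH(COCH3): pendant –COCH3: carbonyl C bonded to two carbons → ketone.
  CH(NHCOCH3): pendant –NHC(=O)CH3: N bonded to a carbonyl → amide (not amine).
  CH=CH: C=C double bond → alkene.
  CH(OH): –OH on an sp³ carbon → alcohol (secondary).
Ketone appears at: CH(COCH3), CO, CO, CH(COCH3) → 4.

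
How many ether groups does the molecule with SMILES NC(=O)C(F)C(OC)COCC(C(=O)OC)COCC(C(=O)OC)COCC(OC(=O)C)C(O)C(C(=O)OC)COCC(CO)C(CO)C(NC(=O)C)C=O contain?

–C(=O)NH2: carbonyl C bonded to C and to N → amide (the N is not a separate amine).
halogen on an sp³ carbon → alkyl halide.
pendant –OCH3: C–O–C with sp³ C, no adjacent C=O → ether.
C–O–C with sp³ carbons on both sides and no adjacent C=O → ether.
pendant –COOCH3: carbonyl C bonded to C and –OCH3 → ester.
C–O–C with sp³ carbons on both sides and no adjacent C=O → ether.
pendant –COOCH3: carbonyl C bonded to C and –OCH3 → ester.
C–O–C with sp³ carbons on both sides and no adjacent C=O → ether.
pendant –OC(=O)CH3: an acyloxy group → ester.
–OH on an sp³ carbon → alcohol (secondary).
pendant –COOCH3: carbonyl C bonded to C and –OCH3 → ester.
C–O–C with sp³ carbons on both sides and no adjacent C=O → ether.
pendant –CH2OH on an sp³ backbone C → alcohol.
pendant –CH2OH on an sp³ backbone C → alcohol.
pendant –NHC(=O)CH3: N bonded to a carbonyl → amide (not amine).
terminal –CHO: carbonyl C bonded to H and C → aldehyde.
Ether appears at: CH(OCH3), CH2OCH2, CH2OCH2, CH2OCH2, CH2OCH2 → 5.

5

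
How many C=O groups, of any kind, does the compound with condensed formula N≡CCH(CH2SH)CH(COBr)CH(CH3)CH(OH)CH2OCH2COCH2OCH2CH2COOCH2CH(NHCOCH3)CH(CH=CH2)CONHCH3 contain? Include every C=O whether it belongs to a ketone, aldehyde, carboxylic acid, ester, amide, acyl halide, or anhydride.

CH(COBr): acyl halide, 1 C=O (running total 1).
CO: ketone, 1 C=O (running total 2).
CH2COOCH2: ester, 1 C=O (running total 3).
CH(NHCOCH3): amide, 1 C=O (running total 4).
CONHCH3: amide, 1 C=O (running total 5).

5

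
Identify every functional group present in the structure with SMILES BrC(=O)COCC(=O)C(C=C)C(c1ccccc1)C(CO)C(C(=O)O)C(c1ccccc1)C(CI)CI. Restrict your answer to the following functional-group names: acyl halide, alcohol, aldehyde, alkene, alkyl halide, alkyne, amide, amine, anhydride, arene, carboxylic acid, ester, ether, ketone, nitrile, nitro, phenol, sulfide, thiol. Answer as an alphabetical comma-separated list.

acyl halide, alcohol, alkene, alkyl halide, arene, carboxylic acid, ether, ketone

Taking each segment in turn:
  BrCO: –C(=O)Br: carbonyl C bonded to C and to a halogen → acyl halide (not alkyl halide).
  CH2OCH2: C–O–C with sp³ carbons on both sides and no adjacent C=O → ether.
  CO: –C(=O)– with carbon on both sides → ketone.
  CH(CH=CH2): pendant –CH=CH2: C=C double bond → alkene.
  CH(C6H5): pendant –C6H5: benzene ring → arene.
  CH(CH2OH): pendant –CH2OH on an sp³ backbone C → alcohol.
  CH(COOH): pendant –COOH: carbonyl C bonded to C and –OH → carboxylic acid.
  CH(C6H5): pendant –C6H5: benzene ring → arene.
  CH(CH2I): pendant –CH2X: halogen on sp³ carbon → alkyl halide.
  CH2I: halogen on an sp³ carbon → alkyl halide.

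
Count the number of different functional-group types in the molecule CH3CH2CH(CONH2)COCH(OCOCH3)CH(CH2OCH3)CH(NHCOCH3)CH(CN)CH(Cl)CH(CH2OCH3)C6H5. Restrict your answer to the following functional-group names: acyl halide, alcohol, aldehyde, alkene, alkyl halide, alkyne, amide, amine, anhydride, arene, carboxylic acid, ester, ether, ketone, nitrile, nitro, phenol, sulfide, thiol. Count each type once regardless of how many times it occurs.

7

Working along the chain:
  CH(CONH2): pendant –CONH2: carbonyl C bonded to C and N → amide.
  CO: –C(=O)– with carbon on both sides → ketone.
  CH(OCOCH3): pendant –OC(=O)CH3: an acyloxy group → ester.
  CH(CH2OCH3): pendant –CH2OCH3: C–O–C linkage → ether.
  CH(NHCOCH3): pendant –NHC(=O)CH3: N bonded to a carbonyl → amide (not amine).
  CH(CN): pendant –C≡N: nitrile.
  CH(Cl): halogen on an sp³ carbon → alkyl halide.
  CH(CH2OCH3): pendant –CH2OCH3: C–O–C linkage → ether.
  C6H5: –C6H5 phenyl ring → arene.
Distinct types present: alkyl halide, amide, arene, ester, ether, ketone, nitrile.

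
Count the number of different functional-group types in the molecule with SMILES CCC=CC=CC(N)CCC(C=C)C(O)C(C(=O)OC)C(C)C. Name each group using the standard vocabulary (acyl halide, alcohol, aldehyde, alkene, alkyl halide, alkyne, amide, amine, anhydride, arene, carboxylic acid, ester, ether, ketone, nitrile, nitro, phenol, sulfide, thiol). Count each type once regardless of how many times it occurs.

4

Working along the chain:
  CH=CH: C=C double bond → alkene.
  CH=CH: C=C double bond → alkene.
  CH(NH2): –NH2 on an sp³ carbon with no adjacent C=O → amine.
  CH(CH=CH2): pendant –CH=CH2: C=C double bond → alkene.
  CH(OH): –OH on an sp³ carbon → alcohol (secondary).
  CH(COOCH3): pendant –COOCH3: carbonyl C bonded to C and –OCH3 → ester.
Distinct types present: alcohol, alkene, amine, ester.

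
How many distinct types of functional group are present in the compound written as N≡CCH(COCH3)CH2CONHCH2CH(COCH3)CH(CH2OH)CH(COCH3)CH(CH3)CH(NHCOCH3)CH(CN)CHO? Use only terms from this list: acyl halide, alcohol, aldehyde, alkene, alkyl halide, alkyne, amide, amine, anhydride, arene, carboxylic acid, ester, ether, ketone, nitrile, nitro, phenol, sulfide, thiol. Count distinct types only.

Reading the structure from left to right:
  N≡C: N≡C–: carbon triple-bonded to nitrogen → nitrile.
  CH(COCH3): pendant –COCH3: carbonyl C bonded to two carbons → ketone.
  CH2CONHCH2: –C(=O)–N– linkage → amide (the N is not an amine).
  CH(COCH3): pendant –COCH3: carbonyl C bonded to two carbons → ketone.
  CH(CH2OH): pendant –CH2OH on an sp³ backbone C → alcohol.
  CH(COCH3): pendant –COCH3: carbonyl C bonded to two carbons → ketone.
  CH(NHCOCH3): pendant –NHC(=O)CH3: N bonded to a carbonyl → amide (not amine).
  CH(CN): pendant –C≡N: nitrile.
  CHO: terminal –CHO: carbonyl C bonded to H and C → aldehyde.
Distinct types present: alcohol, aldehyde, amide, ketone, nitrile.

5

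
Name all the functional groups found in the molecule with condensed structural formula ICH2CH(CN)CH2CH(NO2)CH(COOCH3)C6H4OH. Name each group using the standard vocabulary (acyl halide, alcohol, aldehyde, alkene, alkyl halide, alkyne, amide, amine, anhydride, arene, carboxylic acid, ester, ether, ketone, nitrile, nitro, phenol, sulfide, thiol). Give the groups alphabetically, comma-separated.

alkyl halide, arene, ester, nitrile, nitro, phenol

Reading the structure from left to right:
  ICH2: halogen on an sp³ carbon → alkyl halide.
  CH(CN): pendant –C≡N: nitrile.
  CH(NO2): –NO2 on an sp³ carbon → nitro (the N=O is not a carbonyl).
  CH(COOCH3): pendant –COOCH3: carbonyl C bonded to C and –OCH3 → ester.
  C6H4OH: –OH attached directly to an aromatic ring → phenol (not alcohol); the ring itself is an arene.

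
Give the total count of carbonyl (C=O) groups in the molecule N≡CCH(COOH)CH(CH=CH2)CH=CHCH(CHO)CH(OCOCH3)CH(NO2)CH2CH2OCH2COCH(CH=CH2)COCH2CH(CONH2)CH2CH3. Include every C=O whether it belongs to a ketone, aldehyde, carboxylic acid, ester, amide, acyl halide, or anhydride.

6

CH(COOH): carboxylic acid, 1 C=O (running total 1).
CH(CHO): aldehyde, 1 C=O (running total 2).
CH(OCOCH3): ester, 1 C=O (running total 3).
CO: ketone, 1 C=O (running total 4).
CO: ketone, 1 C=O (running total 5).
CH(CONH2): amide, 1 C=O (running total 6).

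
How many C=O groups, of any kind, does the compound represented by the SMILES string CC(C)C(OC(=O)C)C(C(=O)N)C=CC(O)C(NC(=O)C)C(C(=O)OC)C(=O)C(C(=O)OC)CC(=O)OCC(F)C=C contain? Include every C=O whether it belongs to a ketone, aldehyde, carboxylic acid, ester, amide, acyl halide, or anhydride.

CH(OCOCH3): ester, 1 C=O (running total 1).
CH(CONH2): amide, 1 C=O (running total 2).
CH(NHCOCH3): amide, 1 C=O (running total 3).
CH(COOCH3): ester, 1 C=O (running total 4).
CO: ketone, 1 C=O (running total 5).
CH(COOCH3): ester, 1 C=O (running total 6).
CH2COOCH2: ester, 1 C=O (running total 7).

7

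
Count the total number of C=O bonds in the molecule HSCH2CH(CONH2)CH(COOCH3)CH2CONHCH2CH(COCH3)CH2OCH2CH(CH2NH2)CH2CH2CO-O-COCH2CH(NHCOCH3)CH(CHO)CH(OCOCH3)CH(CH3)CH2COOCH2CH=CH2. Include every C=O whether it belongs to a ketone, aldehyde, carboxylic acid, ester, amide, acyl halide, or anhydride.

CH(CONH2): amide, 1 C=O (running total 1).
CH(COOCH3): ester, 1 C=O (running total 2).
CH2CONHCH2: amide, 1 C=O (running total 3).
CH(COCH3): ketone, 1 C=O (running total 4).
CH2CO-O-COCH2: anhydride, 2 C=O (running total 6).
CH(NHCOCH3): amide, 1 C=O (running total 7).
CH(CHO): aldehyde, 1 C=O (running total 8).
CH(OCOCH3): ester, 1 C=O (running total 9).
CH2COOCH2: ester, 1 C=O (running total 10).

10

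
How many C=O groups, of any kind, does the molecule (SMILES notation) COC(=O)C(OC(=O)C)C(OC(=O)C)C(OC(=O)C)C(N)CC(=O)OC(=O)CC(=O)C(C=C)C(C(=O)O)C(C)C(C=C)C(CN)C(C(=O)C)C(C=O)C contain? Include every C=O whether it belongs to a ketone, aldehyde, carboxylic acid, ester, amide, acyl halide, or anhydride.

10

CH3OOC: ester, 1 C=O (running total 1).
CH(OCOCH3): ester, 1 C=O (running total 2).
CH(OCOCH3): ester, 1 C=O (running total 3).
CH(OCOCH3): ester, 1 C=O (running total 4).
CH2CO-O-COCH2: anhydride, 2 C=O (running total 6).
CO: ketone, 1 C=O (running total 7).
CH(COOH): carboxylic acid, 1 C=O (running total 8).
CH(COCH3): ketone, 1 C=O (running total 9).
CH(CHO): aldehyde, 1 C=O (running total 10).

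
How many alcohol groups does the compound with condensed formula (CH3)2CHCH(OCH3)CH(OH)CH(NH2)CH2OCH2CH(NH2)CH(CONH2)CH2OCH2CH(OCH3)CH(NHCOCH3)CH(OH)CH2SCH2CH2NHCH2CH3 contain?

2

pendant –OCH3: C–O–C with sp³ C, no adjacent C=O → ether.
–OH on an sp³ carbon → alcohol (secondary).
–NH2 on an sp³ carbon with no adjacent C=O → amine.
C–O–C with sp³ carbons on both sides and no adjacent C=O → ether.
–NH2 on an sp³ carbon with no adjacent C=O → amine.
pendant –CONH2: carbonyl C bonded to C and N → amide.
C–O–C with sp³ carbons on both sides and no adjacent C=O → ether.
pendant –OCH3: C–O–C with sp³ C, no adjacent C=O → ether.
pendant –NHC(=O)CH3: N bonded to a carbonyl → amide (not amine).
–OH on an sp³ carbon → alcohol (secondary).
C–S–C linkage → sulfide (thioether).
C–N–C with sp³ carbons and no adjacent C=O → amine (secondary).
Alcohol appears at: CH(OH), CH(OH) → 2.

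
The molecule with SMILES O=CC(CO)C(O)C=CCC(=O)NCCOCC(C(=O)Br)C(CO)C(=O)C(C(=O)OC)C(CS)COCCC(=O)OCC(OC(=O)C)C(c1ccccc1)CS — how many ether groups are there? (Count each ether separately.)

2

terminal –CHO: carbonyl C bonded to H and C → aldehyde.
pendant –CH2OH on an sp³ backbone C → alcohol.
–OH on an sp³ carbon → alcohol (secondary).
C=C double bond → alkene.
–C(=O)–N– linkage → amide (the N is not an amine).
C–O–C with sp³ carbons on both sides and no adjacent C=O → ether.
pendant –C(=O)X: carbonyl C bonded to C and halogen → acyl halide.
pendant –CH2OH on an sp³ backbone C → alcohol.
–C(=O)– with carbon on both sides → ketone.
pendant –COOCH3: carbonyl C bonded to C and –OCH3 → ester.
pendant –CH2SH → thiol.
C–O–C with sp³ carbons on both sides and no adjacent C=O → ether.
–C(=O)–O–C with C on the carbonyl side → ester.
pendant –OC(=O)CH3: an acyloxy group → ester.
pendant –C6H5: benzene ring → arene.
–SH on an sp³ carbon → thiol.
Ether appears at: CH2OCH2, CH2OCH2 → 2.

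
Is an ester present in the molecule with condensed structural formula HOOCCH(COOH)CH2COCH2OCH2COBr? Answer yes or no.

Reading the structure from left to right:
  HOOC: –COOH: carbonyl C bonded to –OH and C → carboxylic acid (the –OH is not a separate alcohol).
  CH(COOH): pendant –COOH: carbonyl C bonded to C and –OH → carboxylic acid.
  CO: –C(=O)– with carbon on both sides → ketone.
  CH2OCH2: C–O–C with sp³ carbons on both sides and no adjacent C=O → ether.
  COBr: –C(=O)Br: carbonyl C bonded to C and to a halogen → acyl halide (not alkyl halide).
The groups actually present are: acyl halide, carboxylic acid, ether, ketone.

no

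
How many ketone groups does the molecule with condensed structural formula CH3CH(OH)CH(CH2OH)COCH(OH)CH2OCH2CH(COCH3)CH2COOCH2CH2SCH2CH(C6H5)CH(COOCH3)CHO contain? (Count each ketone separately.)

–OH on an sp³ carbon → alcohol (secondary).
pendant –CH2OH on an sp³ backbone C → alcohol.
–C(=O)– with carbon on both sides → ketone.
–OH on an sp³ carbon → alcohol (secondary).
C–O–C with sp³ carbons on both sides and no adjacent C=O → ether.
pendant –COCH3: carbonyl C bonded to two carbons → ketone.
–C(=O)–O–C with C on the carbonyl side → ester.
C–S–C linkage → sulfide (thioether).
pendant –C6H5: benzene ring → arene.
pendant –COOCH3: carbonyl C bonded to C and –OCH3 → ester.
terminal –CHO: carbonyl C bonded to H and C → aldehyde.
Ketone appears at: CO, CH(COCH3) → 2.

2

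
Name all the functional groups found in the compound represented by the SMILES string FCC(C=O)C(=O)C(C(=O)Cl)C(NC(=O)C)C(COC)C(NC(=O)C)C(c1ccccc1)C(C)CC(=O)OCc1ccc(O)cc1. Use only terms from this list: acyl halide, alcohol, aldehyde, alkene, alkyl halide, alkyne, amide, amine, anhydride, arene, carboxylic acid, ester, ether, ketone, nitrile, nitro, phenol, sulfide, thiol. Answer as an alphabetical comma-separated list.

halogen on an sp³ carbon → alkyl halide.
pendant –CHO: carbonyl C bonded to C and H → aldehyde.
–C(=O)– with carbon on both sides → ketone.
pendant –C(=O)X: carbonyl C bonded to C and halogen → acyl halide.
pendant –NHC(=O)CH3: N bonded to a carbonyl → amide (not amine).
pendant –CH2OCH3: C–O–C linkage → ether.
pendant –NHC(=O)CH3: N bonded to a carbonyl → amide (not amine).
pendant –C6H5: benzene ring → arene.
–C(=O)–O–C with C on the carbonyl side → ester.
–OH attached directly to an aromatic ring → phenol (not alcohol); the ring itself is an arene.

acyl halide, aldehyde, alkyl halide, amide, arene, ester, ether, ketone, phenol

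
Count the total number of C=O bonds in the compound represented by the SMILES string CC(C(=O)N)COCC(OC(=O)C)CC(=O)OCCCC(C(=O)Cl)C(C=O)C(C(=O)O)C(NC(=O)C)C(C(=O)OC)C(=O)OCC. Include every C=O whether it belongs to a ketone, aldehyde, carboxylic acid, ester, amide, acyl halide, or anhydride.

CH(CONH2): amide, 1 C=O (running total 1).
CH(OCOCH3): ester, 1 C=O (running total 2).
CH2COOCH2: ester, 1 C=O (running total 3).
CH(COCl): acyl halide, 1 C=O (running total 4).
CH(CHO): aldehyde, 1 C=O (running total 5).
CH(COOH): carboxylic acid, 1 C=O (running total 6).
CH(NHCOCH3): amide, 1 C=O (running total 7).
CH(COOCH3): ester, 1 C=O (running total 8).
COOCH2CH3: ester, 1 C=O (running total 9).

9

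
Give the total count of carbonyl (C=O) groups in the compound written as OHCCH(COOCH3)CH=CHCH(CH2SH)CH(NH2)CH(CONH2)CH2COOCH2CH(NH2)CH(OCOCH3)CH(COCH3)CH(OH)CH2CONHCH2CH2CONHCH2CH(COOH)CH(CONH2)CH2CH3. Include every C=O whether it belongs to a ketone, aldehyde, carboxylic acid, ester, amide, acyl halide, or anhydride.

OHC: aldehyde, 1 C=O (running total 1).
CH(COOCH3): ester, 1 C=O (running total 2).
CH(CONH2): amide, 1 C=O (running total 3).
CH2COOCH2: ester, 1 C=O (running total 4).
CH(OCOCH3): ester, 1 C=O (running total 5).
CH(COCH3): ketone, 1 C=O (running total 6).
CH2CONHCH2: amide, 1 C=O (running total 7).
CH2CONHCH2: amide, 1 C=O (running total 8).
CH(COOH): carboxylic acid, 1 C=O (running total 9).
CH(CONH2): amide, 1 C=O (running total 10).

10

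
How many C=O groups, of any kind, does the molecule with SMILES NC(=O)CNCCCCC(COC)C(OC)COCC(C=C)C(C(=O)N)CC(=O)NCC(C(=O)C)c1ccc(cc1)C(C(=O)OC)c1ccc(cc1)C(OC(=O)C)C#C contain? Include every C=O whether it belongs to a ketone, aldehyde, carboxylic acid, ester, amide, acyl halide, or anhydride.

6

H2NCO: amide, 1 C=O (running total 1).
CH(CONH2): amide, 1 C=O (running total 2).
CH2CONHCH2: amide, 1 C=O (running total 3).
CH(COCH3): ketone, 1 C=O (running total 4).
CH(COOCH3): ester, 1 C=O (running total 5).
CH(OCOCH3): ester, 1 C=O (running total 6).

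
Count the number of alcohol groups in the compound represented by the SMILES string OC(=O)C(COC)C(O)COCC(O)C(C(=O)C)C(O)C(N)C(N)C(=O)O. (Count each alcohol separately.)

Taking each segment in turn:
  HOOC: –COOH: carbonyl C bonded to –OH and C → carboxylic acid (the –OH is not a separate alcohol).
  CH(CH2OCH3): pendant –CH2OCH3: C–O–C linkage → ether.
  CH(OH): –OH on an sp³ carbon → alcohol (secondary).
  CH2OCH2: C–O–C with sp³ carbons on both sides and no adjacent C=O → ether.
  CH(OH): –OH on an sp³ carbon → alcohol (secondary).
  CH(COCH3): pendant –COCH3: carbonyl C bonded to two carbons → ketone.
  CH(OH): –OH on an sp³ carbon → alcohol (secondary).
  CH(NH2): –NH2 on an sp³ carbon with no adjacent C=O → amine.
  CH(NH2): –NH2 on an sp³ carbon with no adjacent C=O → amine.
  COOH: –COOH: carbonyl C bonded to –OH and C → carboxylic acid (the –OH is not a separate alcohol).
Alcohol appears at: CH(OH), CH(OH), CH(OH) → 3.

3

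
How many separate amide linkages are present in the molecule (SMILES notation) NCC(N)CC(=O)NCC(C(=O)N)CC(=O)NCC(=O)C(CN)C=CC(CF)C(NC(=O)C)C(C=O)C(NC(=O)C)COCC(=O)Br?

5

Taking each segment in turn:
  H2NCH2: –NH2 on an sp³ carbon with no adjacent C=O → amine.
  CH(NH2): –NH2 on an sp³ carbon with no adjacent C=O → amine.
  CH2CONHCH2: –C(=O)–N– linkage → amide (the N is not an amine).
  CH(CONH2): pendant –CONH2: carbonyl C bonded to C and N → amide.
  CH2CONHCH2: –C(=O)–N– linkage → amide (the N is not an amine).
  CO: –C(=O)– with carbon on both sides → ketone.
  CH(CH2NH2): pendant –CH2NH2: N on sp³ C, no adjacent C=O → amine.
  CH=CH: C=C double bond → alkene.
  CH(CH2F): pendant –CH2X: halogen on sp³ carbon → alkyl halide.
  CH(NHCOCH3): pendant –NHC(=O)CH3: N bonded to a carbonyl → amide (not amine).
  CH(CHO): pendant –CHO: carbonyl C bonded to C and H → aldehyde.
  CH(NHCOCH3): pendant –NHC(=O)CH3: N bonded to a carbonyl → amide (not amine).
  CH2OCH2: C–O–C with sp³ carbons on both sides and no adjacent C=O → ether.
  COBr: –C(=O)Br: carbonyl C bonded to C and to a halogen → acyl halide (not alkyl halide).
Amide appears at: CH2CONHCH2, CH(CONH2), CH2CONHCH2, CH(NHCOCH3), CH(NHCOCH3) → 5.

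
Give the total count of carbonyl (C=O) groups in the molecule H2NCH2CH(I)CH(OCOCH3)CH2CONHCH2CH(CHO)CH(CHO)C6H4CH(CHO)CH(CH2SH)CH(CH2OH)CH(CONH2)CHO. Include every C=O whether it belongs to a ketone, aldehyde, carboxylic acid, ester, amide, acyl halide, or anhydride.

CH(OCOCH3): ester, 1 C=O (running total 1).
CH2CONHCH2: amide, 1 C=O (running total 2).
CH(CHO): aldehyde, 1 C=O (running total 3).
CH(CHO): aldehyde, 1 C=O (running total 4).
CH(CHO): aldehyde, 1 C=O (running total 5).
CH(CONH2): amide, 1 C=O (running total 6).
CHO: aldehyde, 1 C=O (running total 7).

7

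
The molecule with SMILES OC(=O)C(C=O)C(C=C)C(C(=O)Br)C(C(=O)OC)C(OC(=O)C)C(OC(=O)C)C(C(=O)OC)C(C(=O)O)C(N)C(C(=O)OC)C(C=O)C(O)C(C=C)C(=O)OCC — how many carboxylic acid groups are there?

2

Taking each segment in turn:
  HOOC: –COOH: carbonyl C bonded to –OH and C → carboxylic acid (the –OH is not a separate alcohol).
  CH(CHO): pendant –CHO: carbonyl C bonded to C and H → aldehyde.
  CH(CH=CH2): pendant –CH=CH2: C=C double bond → alkene.
  CH(COBr): pendant –C(=O)X: carbonyl C bonded to C and halogen → acyl halide.
  CH(COOCH3): pendant –COOCH3: carbonyl C bonded to C and –OCH3 → ester.
  CH(OCOCH3): pendant –OC(=O)CH3: an acyloxy group → ester.
  CH(OCOCH3): pendant –OC(=O)CH3: an acyloxy group → ester.
  CH(COOCH3): pendant –COOCH3: carbonyl C bonded to C and –OCH3 → ester.
  CH(COOH): pendant –COOH: carbonyl C bonded to C and –OH → carboxylic acid.
  CH(NH2): –NH2 on an sp³ carbon with no adjacent C=O → amine.
  CH(COOCH3): pendant –COOCH3: carbonyl C bonded to C and –OCH3 → ester.
  CH(CHO): pendant –CHO: carbonyl C bonded to C and H → aldehyde.
  CH(OH): –OH on an sp³ carbon → alcohol (secondary).
  CH(CH=CH2): pendant –CH=CH2: C=C double bond → alkene.
  COOCH2CH3: –C(=O)OCH2CH3: carbonyl C bonded to C and to –OEt → ester.
Carboxylic acid appears at: HOOC, CH(COOH) → 2.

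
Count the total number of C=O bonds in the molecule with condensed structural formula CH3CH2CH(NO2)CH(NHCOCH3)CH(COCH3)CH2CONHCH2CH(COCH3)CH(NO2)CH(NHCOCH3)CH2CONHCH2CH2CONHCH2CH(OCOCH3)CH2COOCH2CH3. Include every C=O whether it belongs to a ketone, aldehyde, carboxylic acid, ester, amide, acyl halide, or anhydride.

CH(NHCOCH3): amide, 1 C=O (running total 1).
CH(COCH3): ketone, 1 C=O (running total 2).
CH2CONHCH2: amide, 1 C=O (running total 3).
CH(COCH3): ketone, 1 C=O (running total 4).
CH(NHCOCH3): amide, 1 C=O (running total 5).
CH2CONHCH2: amide, 1 C=O (running total 6).
CH2CONHCH2: amide, 1 C=O (running total 7).
CH(OCOCH3): ester, 1 C=O (running total 8).
CH2COOCH2: ester, 1 C=O (running total 9).

9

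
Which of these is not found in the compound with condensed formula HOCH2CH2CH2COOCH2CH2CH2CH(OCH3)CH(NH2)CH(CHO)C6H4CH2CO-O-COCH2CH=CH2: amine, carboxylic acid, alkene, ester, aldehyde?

alkene: present (CH=CH2 — C=C double bond → alkene).
amine: present (CH(NH2) — –NH2 on an sp³ carbon with no adjacent C=O → amine).
aldehyde: present (CH(CHO) — pendant –CHO: carbonyl C bonded to C and H → aldehyde).
ester: present (CH2COOCH2 — –C(=O)–O–C with C on the carbonyl side → ester).
carboxylic acid: absent. In CH2COOCH2, the acyl oxygen is bonded to carbon (–O–C), not to H, so this is an ester.

carboxylic acid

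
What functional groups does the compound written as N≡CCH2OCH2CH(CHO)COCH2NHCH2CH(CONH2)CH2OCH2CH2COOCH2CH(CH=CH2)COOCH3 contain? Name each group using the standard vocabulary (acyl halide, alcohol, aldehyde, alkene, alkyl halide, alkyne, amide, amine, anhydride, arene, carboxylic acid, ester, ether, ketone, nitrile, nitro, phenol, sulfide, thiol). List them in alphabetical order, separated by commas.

aldehyde, alkene, amide, amine, ester, ether, ketone, nitrile

N≡C–: carbon triple-bonded to nitrogen → nitrile.
C–O–C with sp³ carbons on both sides and no adjacent C=O → ether.
pendant –CHO: carbonyl C bonded to C and H → aldehyde.
–C(=O)– with carbon on both sides → ketone.
C–N–C with sp³ carbons and no adjacent C=O → amine (secondary).
pendant –CONH2: carbonyl C bonded to C and N → amide.
C–O–C with sp³ carbons on both sides and no adjacent C=O → ether.
–C(=O)–O–C with C on the carbonyl side → ester.
pendant –CH=CH2: C=C double bond → alkene.
–C(=O)OCH3: carbonyl C bonded to C and to –OCH3 → ester (not ketone + ether).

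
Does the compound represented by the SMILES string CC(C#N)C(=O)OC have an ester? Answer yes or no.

yes

Reading the structure from left to right:
  CH(CN): pendant –C≡N: nitrile.
  COOCH3: –C(=O)OCH3: carbonyl C bonded to C and to –OCH3 → ester (not ketone + ether).
The COOCH3 segment supplies the ester: –C(=O)OCH3: carbonyl C bonded to C and to –OCH3 → ester (not ketone + ether).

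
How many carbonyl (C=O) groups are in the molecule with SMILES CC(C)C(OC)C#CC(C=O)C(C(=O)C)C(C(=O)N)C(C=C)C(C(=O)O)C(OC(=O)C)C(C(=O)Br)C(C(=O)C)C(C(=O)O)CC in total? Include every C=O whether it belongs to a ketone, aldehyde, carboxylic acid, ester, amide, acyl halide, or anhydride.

8

CH(CHO): aldehyde, 1 C=O (running total 1).
CH(COCH3): ketone, 1 C=O (running total 2).
CH(CONH2): amide, 1 C=O (running total 3).
CH(COOH): carboxylic acid, 1 C=O (running total 4).
CH(OCOCH3): ester, 1 C=O (running total 5).
CH(COBr): acyl halide, 1 C=O (running total 6).
CH(COCH3): ketone, 1 C=O (running total 7).
CH(COOH): carboxylic acid, 1 C=O (running total 8).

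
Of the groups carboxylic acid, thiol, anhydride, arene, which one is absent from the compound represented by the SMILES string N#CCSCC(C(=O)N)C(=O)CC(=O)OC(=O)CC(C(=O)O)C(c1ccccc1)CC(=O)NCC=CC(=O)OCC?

thiol

carboxylic acid: present (CH(COOH) — pendant –COOH: carbonyl C bonded to C and –OH → carboxylic acid).
arene: present (CH(C6H5) — pendant –C6H5: benzene ring → arene).
anhydride: present (CH2CO-O-COCH2 — two acyl groups sharing one oxygen, –C(=O)–O–C(=O)– → anhydride).
thiol: no segment matches this pattern.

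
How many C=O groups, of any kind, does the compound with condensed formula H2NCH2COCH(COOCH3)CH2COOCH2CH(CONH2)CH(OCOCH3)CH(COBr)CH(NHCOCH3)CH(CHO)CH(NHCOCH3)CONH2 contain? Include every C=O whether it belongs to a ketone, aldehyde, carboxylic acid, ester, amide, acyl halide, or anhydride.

CO: ketone, 1 C=O (running total 1).
CH(COOCH3): ester, 1 C=O (running total 2).
CH2COOCH2: ester, 1 C=O (running total 3).
CH(CONH2): amide, 1 C=O (running total 4).
CH(OCOCH3): ester, 1 C=O (running total 5).
CH(COBr): acyl halide, 1 C=O (running total 6).
CH(NHCOCH3): amide, 1 C=O (running total 7).
CH(CHO): aldehyde, 1 C=O (running total 8).
CH(NHCOCH3): amide, 1 C=O (running total 9).
CONH2: amide, 1 C=O (running total 10).

10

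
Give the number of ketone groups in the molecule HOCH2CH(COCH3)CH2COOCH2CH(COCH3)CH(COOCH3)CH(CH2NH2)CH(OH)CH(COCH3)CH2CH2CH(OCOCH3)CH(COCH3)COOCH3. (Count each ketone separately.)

HO– on an sp³ carbon → alcohol.
pendant –COCH3: carbonyl C bonded to two carbons → ketone.
–C(=O)–O–C with C on the carbonyl side → ester.
pendant –COCH3: carbonyl C bonded to two carbons → ketone.
pendant –COOCH3: carbonyl C bonded to C and –OCH3 → ester.
pendant –CH2NH2: N on sp³ C, no adjacent C=O → amine.
–OH on an sp³ carbon → alcohol (secondary).
pendant –COCH3: carbonyl C bonded to two carbons → ketone.
pendant –OC(=O)CH3: an acyloxy group → ester.
pendant –COCH3: carbonyl C bonded to two carbons → ketone.
–C(=O)OCH3: carbonyl C bonded to C and to –OCH3 → ester (not ketone + ether).
Ketone appears at: CH(COCH3), CH(COCH3), CH(COCH3), CH(COCH3) → 4.

4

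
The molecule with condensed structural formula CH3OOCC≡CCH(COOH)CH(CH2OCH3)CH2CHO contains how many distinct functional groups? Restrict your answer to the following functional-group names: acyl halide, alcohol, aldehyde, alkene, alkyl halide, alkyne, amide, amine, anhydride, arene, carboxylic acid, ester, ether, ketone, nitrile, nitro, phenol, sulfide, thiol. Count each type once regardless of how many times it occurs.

Working along the chain:
  CH3OOC: CH3O–C(=O)–: carbonyl C bonded to C and to –OCH3 → ester (not ketone + ether).
  C≡C: C≡C triple bond → alkyne.
  CH(COOH): pendant –COOH: carbonyl C bonded to C and –OH → carboxylic acid.
  CH(CH2OCH3): pendant –CH2OCH3: C–O–C linkage → ether.
  CHO: terminal –CHO: carbonyl C bonded to H and C → aldehyde.
Distinct types present: aldehyde, alkyne, carboxylic acid, ester, ether.

5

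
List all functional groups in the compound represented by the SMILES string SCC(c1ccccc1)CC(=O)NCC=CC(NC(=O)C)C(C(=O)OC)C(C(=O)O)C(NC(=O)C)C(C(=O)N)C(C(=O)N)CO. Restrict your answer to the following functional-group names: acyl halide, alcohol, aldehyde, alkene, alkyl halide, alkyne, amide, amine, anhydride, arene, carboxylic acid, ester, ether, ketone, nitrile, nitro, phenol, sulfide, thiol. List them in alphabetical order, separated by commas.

alcohol, alkene, amide, arene, carboxylic acid, ester, thiol

Reading the structure from left to right:
  HSCH2: –SH on an sp³ carbon → thiol.
  CH(C6H5): pendant –C6H5: benzene ring → arene.
  CH2CONHCH2: –C(=O)–N– linkage → amide (the N is not an amine).
  CH=CH: C=C double bond → alkene.
  CH(NHCOCH3): pendant –NHC(=O)CH3: N bonded to a carbonyl → amide (not amine).
  CH(COOCH3): pendant –COOCH3: carbonyl C bonded to C and –OCH3 → ester.
  CH(COOH): pendant –COOH: carbonyl C bonded to C and –OH → carboxylic acid.
  CH(NHCOCH3): pendant –NHC(=O)CH3: N bonded to a carbonyl → amide (not amine).
  CH(CONH2): pendant –CONH2: carbonyl C bonded to C and N → amide.
  CH(CONH2): pendant –CONH2: carbonyl C bonded to C and N → amide.
  CH2OH: –OH on an sp³ carbon → alcohol.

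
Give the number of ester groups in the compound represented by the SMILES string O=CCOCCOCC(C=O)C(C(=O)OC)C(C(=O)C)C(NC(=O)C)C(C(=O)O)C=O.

1

Reading the structure from left to right:
  OHC: terminal –CHO: carbonyl C bonded to H and C → aldehyde.
  CH2OCH2: C–O–C with sp³ carbons on both sides and no adjacent C=O → ether.
  CH2OCH2: C–O–C with sp³ carbons on both sides and no adjacent C=O → ether.
  CH(CHO): pendant –CHO: carbonyl C bonded to C and H → aldehyde.
  CH(COOCH3): pendant –COOCH3: carbonyl C bonded to C and –OCH3 → ester.
  CH(COCH3): pendant –COCH3: carbonyl C bonded to two carbons → ketone.
  CH(NHCOCH3): pendant –NHC(=O)CH3: N bonded to a carbonyl → amide (not amine).
  CH(COOH): pendant –COOH: carbonyl C bonded to C and –OH → carboxylic acid.
  CHO: terminal –CHO: carbonyl C bonded to H and C → aldehyde.
Ester appears at: CH(COOCH3) → 1.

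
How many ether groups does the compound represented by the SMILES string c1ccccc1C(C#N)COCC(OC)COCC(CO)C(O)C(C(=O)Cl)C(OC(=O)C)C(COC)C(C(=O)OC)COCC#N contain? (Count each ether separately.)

5

Taking each segment in turn:
  C6H5: C6H5– phenyl ring → arene.
  CH(CN): pendant –C≡N: nitrile.
  CH2OCH2: C–O–C with sp³ carbons on both sides and no adjacent C=O → ether.
  CH(OCH3): pendant –OCH3: C–O–C with sp³ C, no adjacent C=O → ether.
  CH2OCH2: C–O–C with sp³ carbons on both sides and no adjacent C=O → ether.
  CH(CH2OH): pendant –CH2OH on an sp³ backbone C → alcohol.
  CH(OH): –OH on an sp³ carbon → alcohol (secondary).
  CH(COCl): pendant –C(=O)X: carbonyl C bonded to C and halogen → acyl halide.
  CH(OCOCH3): pendant –OC(=O)CH3: an acyloxy group → ester.
  CH(CH2OCH3): pendant –CH2OCH3: C–O–C linkage → ether.
  CH(COOCH3): pendant –COOCH3: carbonyl C bonded to C and –OCH3 → ester.
  CH2OCH2: C–O–C with sp³ carbons on both sides and no adjacent C=O → ether.
  CN: –C≡N: carbon triple-bonded to nitrogen → nitrile.
Ether appears at: CH2OCH2, CH(OCH3), CH2OCH2, CH(CH2OCH3), CH2OCH2 → 5.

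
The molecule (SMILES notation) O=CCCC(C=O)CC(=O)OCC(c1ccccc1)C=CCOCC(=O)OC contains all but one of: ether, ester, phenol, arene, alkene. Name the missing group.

phenol

alkene: present (CH=CH — C=C double bond → alkene).
arene: present (CH(C6H5) — pendant –C6H5: benzene ring → arene).
ester: present (CH2COOCH2 — –C(=O)–O–C with C on the carbonyl side → ester).
ether: present (CH2OCH2 — C–O–C with sp³ carbons on both sides and no adjacent C=O → ether).
phenol: no segment matches this pattern.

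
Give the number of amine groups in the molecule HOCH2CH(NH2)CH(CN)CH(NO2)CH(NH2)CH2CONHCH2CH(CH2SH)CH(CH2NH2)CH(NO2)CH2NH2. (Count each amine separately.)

Taking each segment in turn:
  HOCH2: HO– on an sp³ carbon → alcohol.
  CH(NH2): –NH2 on an sp³ carbon with no adjacent C=O → amine.
  CH(CN): pendant –C≡N: nitrile.
  CH(NO2): –NO2 on an sp³ carbon → nitro (the N=O is not a carbonyl).
  CH(NH2): –NH2 on an sp³ carbon with no adjacent C=O → amine.
  CH2CONHCH2: –C(=O)–N– linkage → amide (the N is not an amine).
  CH(CH2SH): pendant –CH2SH → thiol.
  CH(CH2NH2): pendant –CH2NH2: N on sp³ C, no adjacent C=O → amine.
  CH(NO2): –NO2 on an sp³ carbon → nitro (the N=O is not a carbonyl).
  CH2NH2: –NH2 on an sp³ carbon with no adjacent C=O → amine.
Amine appears at: CH(NH2), CH(NH2), CH(CH2NH2), CH2NH2 → 4.

4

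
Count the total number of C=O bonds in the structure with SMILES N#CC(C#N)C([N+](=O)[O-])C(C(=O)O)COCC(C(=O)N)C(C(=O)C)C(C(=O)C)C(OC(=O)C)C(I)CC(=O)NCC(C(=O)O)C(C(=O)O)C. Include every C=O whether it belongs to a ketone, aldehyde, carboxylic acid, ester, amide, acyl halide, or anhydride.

8

CH(COOH): carboxylic acid, 1 C=O (running total 1).
CH(CONH2): amide, 1 C=O (running total 2).
CH(COCH3): ketone, 1 C=O (running total 3).
CH(COCH3): ketone, 1 C=O (running total 4).
CH(OCOCH3): ester, 1 C=O (running total 5).
CH2CONHCH2: amide, 1 C=O (running total 6).
CH(COOH): carboxylic acid, 1 C=O (running total 7).
CH(COOH): carboxylic acid, 1 C=O (running total 8).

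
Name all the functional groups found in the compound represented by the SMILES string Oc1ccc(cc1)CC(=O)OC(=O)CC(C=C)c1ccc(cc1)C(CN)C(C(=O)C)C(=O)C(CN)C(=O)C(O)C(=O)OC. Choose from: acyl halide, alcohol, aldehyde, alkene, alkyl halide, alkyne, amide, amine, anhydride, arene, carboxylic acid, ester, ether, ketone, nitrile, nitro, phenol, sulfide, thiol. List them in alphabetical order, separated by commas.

–OH attached directly to an aromatic ring → phenol (not alcohol); the ring itself is an arene.
two acyl groups sharing one oxygen, –C(=O)–O–C(=O)– → anhydride.
pendant –CH=CH2: C=C double bond → alkene.
para-disubstituted benzene ring → arene.
pendant –CH2NH2: N on sp³ C, no adjacent C=O → amine.
pendant –COCH3: carbonyl C bonded to two carbons → ketone.
–C(=O)– with carbon on both sides → ketone.
pendant –CH2NH2: N on sp³ C, no adjacent C=O → amine.
–C(=O)– with carbon on both sides → ketone.
–OH on an sp³ carbon → alcohol (secondary).
–C(=O)OCH3: carbonyl C bonded to C and to –OCH3 → ester (not ketone + ether).

alcohol, alkene, amine, anhydride, arene, ester, ketone, phenol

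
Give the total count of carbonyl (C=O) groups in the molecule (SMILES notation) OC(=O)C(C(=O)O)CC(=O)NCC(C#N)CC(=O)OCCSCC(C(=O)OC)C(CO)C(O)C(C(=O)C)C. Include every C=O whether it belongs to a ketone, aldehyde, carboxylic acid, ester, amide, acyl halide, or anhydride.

HOOC: carboxylic acid, 1 C=O (running total 1).
CH(COOH): carboxylic acid, 1 C=O (running total 2).
CH2CONHCH2: amide, 1 C=O (running total 3).
CH2COOCH2: ester, 1 C=O (running total 4).
CH(COOCH3): ester, 1 C=O (running total 5).
CH(COCH3): ketone, 1 C=O (running total 6).

6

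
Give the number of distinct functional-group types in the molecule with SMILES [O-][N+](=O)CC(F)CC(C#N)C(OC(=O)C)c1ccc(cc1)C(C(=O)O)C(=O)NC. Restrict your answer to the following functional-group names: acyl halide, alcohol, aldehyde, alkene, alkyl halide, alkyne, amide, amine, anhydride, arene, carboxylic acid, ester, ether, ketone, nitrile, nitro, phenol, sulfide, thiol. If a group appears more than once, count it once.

Reading the structure from left to right:
  O2NCH2: –NO2 on carbon → nitro group.
  CH(F): halogen on an sp³ carbon → alkyl halide.
  CH(CN): pendant –C≡N: nitrile.
  CH(OCOCH3): pendant –OC(=O)CH3: an acyloxy group → ester.
  C6H4: para-disubstituted benzene ring → arene.
  CH(COOH): pendant –COOH: carbonyl C bonded to C and –OH → carboxylic acid.
  CONHCH3: –C(=O)NHCH3: carbonyl C bonded to C and to N → amide (the N is not an amine).
Distinct types present: alkyl halide, amide, arene, carboxylic acid, ester, nitrile, nitro.

7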